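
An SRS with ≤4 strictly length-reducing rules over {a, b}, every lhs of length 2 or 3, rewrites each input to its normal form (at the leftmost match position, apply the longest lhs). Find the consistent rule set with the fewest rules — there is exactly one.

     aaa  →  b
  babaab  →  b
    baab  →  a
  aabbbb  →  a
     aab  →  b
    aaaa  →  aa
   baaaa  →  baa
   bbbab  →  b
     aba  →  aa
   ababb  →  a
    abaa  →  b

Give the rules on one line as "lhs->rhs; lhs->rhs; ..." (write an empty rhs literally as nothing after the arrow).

  | aaa => ab => b
  | babaab => baaab => babb => bbb => ab => b
  | baab => bab => bb => a
  | aabbbb => abbbb => bbbb => abb => bb => a

aaa->ab; ab->b; aba->aa; bb->a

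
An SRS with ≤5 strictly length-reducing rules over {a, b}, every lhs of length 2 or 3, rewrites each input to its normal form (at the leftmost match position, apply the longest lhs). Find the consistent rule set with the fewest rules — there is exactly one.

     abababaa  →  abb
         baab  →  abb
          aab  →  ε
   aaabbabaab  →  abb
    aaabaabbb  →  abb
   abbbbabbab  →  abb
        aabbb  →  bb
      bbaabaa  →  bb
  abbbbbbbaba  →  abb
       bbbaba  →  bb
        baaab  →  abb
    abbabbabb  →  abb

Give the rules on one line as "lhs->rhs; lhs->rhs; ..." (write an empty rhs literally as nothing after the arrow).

  | abababaa => abbabaa => abbbaa => abbaa => abab => abb
  | baab => abb
  | aab => ε
  | aaabbabaab => ababaab => abbaab => ababb => abbb => abb

aab->; ba->b; baa->ab; bbb->bb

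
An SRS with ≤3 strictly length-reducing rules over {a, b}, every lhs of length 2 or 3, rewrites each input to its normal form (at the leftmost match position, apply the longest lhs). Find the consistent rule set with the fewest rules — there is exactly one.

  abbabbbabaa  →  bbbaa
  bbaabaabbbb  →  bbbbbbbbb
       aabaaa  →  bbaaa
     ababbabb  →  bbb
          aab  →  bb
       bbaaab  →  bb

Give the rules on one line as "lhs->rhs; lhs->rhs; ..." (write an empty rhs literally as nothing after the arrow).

aab->bb; ab->a; bab->

  | abbabbbabaa => ababbbabaa => aabbbabaa => bbbbabaa => bbbaa
  | bbaabaabbbb => bbbbaabbbb => bbbbbbbbb
  | aabaaa => bbaaa
  | ababbabb => aabbabb => bbbabb => bbb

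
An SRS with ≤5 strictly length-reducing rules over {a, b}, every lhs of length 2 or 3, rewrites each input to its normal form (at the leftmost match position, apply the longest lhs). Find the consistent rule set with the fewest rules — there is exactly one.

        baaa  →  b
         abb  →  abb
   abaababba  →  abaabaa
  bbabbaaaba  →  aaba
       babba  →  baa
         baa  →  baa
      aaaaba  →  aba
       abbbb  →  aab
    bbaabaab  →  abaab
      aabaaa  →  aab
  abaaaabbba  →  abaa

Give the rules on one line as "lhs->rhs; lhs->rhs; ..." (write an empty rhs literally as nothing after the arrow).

  | baaa => b
  | abb
  | abaababba => abaababa => abaabaa
  | bbabbaaaba => bbaaaba => aaba

aaa->; bab->ba; bba->; bbb->a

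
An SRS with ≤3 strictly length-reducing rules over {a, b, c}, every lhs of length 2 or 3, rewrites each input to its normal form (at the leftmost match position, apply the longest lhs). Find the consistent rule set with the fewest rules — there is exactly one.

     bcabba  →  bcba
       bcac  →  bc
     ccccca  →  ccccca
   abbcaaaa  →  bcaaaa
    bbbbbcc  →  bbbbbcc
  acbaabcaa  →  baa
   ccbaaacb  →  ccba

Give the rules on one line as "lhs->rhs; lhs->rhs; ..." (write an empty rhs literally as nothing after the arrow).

  | bcabba => bcba
  | bcac => bc
  | ccccca
  | abbcaaaa => bcaaaa

ab->; ac->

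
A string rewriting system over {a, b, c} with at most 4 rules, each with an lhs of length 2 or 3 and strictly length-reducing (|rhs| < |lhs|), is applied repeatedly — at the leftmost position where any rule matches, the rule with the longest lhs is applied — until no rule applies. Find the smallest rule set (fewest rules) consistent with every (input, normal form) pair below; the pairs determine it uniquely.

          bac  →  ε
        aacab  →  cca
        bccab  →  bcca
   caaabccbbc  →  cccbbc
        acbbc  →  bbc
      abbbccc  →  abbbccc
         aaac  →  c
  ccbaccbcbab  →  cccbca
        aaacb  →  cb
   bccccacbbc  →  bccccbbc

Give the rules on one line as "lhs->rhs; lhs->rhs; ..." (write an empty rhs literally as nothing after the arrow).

aa->c; ac->; ba->a; cab->ca

  | bac => ac => ε
  | aacab => ccab => cca
  | bccab => bcca
  | caaabccbbc => ccabccbbc => ccaccbbc => cccbbc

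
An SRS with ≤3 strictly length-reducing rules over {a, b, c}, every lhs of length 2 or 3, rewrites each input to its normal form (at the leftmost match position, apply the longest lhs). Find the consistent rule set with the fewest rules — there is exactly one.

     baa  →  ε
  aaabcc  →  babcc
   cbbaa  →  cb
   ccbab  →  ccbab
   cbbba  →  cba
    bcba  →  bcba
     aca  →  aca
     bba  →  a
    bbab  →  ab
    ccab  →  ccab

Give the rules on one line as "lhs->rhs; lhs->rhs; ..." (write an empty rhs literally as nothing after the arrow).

  | baa => bb => ε
  | aaabcc => babcc
  | cbbaa => caa => cb
  | ccbab

aa->b; bb->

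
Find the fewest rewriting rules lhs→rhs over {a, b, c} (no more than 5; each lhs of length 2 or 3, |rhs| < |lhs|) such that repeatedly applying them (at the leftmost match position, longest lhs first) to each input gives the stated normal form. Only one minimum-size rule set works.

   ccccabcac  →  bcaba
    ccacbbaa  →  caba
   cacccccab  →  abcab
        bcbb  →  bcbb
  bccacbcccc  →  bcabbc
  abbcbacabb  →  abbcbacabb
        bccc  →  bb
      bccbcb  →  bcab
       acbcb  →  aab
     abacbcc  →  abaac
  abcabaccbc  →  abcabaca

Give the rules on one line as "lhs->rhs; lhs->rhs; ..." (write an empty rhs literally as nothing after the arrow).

  | ccccabcac => bcabcac => bcaba
  | ccacbbaa => cabbaa => caba
  | cacccccab => accccab => abcab
  | bcbb

bba->b; cac->a; cbc->a; ccc->b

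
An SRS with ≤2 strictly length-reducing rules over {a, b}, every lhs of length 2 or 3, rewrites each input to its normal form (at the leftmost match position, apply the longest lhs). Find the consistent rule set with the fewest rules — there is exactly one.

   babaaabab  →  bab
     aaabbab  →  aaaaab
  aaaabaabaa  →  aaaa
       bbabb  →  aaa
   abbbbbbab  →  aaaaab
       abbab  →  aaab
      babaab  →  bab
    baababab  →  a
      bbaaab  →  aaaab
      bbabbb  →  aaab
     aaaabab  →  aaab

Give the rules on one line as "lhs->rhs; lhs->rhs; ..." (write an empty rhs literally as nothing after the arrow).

  | babaaabab => baabab => bab
  | aaabbab => aaaaab
  | aaaabaabaa => aaaabaa => aaaa
  | bbabb => aabb => aaa

aba->; bb->a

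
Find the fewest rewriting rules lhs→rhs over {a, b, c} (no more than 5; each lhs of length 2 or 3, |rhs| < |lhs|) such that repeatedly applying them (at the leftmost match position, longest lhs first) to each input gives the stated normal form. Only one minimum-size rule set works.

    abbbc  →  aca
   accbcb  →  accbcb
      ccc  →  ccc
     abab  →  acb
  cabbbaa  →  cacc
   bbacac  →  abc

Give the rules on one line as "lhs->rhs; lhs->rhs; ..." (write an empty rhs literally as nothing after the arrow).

ba->c; bba->ab; bbc->aa; bca->b

  | abbbc => abaa => aca
  | accbcb
  | ccc
  | abab => acb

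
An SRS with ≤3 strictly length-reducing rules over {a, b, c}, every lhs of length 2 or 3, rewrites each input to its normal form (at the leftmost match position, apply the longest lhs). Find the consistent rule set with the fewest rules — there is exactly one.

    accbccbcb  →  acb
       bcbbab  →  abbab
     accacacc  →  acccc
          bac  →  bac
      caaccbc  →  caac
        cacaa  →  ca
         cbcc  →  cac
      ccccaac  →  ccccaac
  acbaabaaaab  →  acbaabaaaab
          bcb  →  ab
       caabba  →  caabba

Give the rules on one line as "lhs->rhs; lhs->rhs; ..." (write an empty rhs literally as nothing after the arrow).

aca->; bc->a; ccb->

  | accbccbcb => accbcb => acb
  | bcbbab => abbab
  | accacacc => acccc
  | bac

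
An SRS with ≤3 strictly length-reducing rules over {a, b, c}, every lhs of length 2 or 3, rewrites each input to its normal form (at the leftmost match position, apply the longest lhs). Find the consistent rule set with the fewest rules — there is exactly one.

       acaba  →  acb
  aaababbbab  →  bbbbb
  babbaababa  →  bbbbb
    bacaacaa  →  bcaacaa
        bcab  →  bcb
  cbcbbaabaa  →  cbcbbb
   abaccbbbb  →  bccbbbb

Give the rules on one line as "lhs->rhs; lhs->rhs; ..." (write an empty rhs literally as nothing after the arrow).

  | acaba => acba => acb
  | aaababbbab => aababbbab => ababbbab => babbbab => bbbbab => bbbbb
  | babbaababa => bbbaababa => bbbababa => bbbbaba => bbbbba => bbbbb
  | bacaacaa => bcaacaa

ab->b; ba->b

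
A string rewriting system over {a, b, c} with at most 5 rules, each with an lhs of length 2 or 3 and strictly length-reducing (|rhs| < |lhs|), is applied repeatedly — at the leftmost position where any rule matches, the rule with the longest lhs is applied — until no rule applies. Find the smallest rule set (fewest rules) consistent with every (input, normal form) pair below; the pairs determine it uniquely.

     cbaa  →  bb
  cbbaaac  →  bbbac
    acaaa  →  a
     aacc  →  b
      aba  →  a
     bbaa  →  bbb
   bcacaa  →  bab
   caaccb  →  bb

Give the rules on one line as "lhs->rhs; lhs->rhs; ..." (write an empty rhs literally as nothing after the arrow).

  | cbaa => baa => bb
  | cbbaaac => bbaaac => bbbac
  | acaaa => acba => aba => a
  | aacc => bcc => bc => b

aa->b; aba->a; bc->b; cb->b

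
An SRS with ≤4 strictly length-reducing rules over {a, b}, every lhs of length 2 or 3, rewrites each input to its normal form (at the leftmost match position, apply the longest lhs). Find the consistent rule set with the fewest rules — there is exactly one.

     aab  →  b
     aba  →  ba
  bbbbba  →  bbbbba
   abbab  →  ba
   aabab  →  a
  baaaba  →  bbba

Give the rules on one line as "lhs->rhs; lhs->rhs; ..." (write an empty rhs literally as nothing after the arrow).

aaa->b; ab->b; bab->a

  | aab => ab => b
  | aba => ba
  | bbbbba
  | abbab => bbab => ba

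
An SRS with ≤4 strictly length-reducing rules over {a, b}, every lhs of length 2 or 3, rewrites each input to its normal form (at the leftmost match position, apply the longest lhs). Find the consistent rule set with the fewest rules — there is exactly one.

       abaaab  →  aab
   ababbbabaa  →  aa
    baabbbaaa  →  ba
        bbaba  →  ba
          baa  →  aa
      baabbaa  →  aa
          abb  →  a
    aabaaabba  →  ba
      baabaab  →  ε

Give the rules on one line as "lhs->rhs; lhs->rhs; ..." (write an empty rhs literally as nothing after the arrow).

  | abaaab => baab => aab
  | ababbbabaa => bbbbabaa => bbabaa => bbbaa => baa => aa
  | baabbbaaa => aabbbaaa => aabaaa => abaa => ba
  | bbaba => bbba => ba

aba->b; baa->aa; bb->; bba->bb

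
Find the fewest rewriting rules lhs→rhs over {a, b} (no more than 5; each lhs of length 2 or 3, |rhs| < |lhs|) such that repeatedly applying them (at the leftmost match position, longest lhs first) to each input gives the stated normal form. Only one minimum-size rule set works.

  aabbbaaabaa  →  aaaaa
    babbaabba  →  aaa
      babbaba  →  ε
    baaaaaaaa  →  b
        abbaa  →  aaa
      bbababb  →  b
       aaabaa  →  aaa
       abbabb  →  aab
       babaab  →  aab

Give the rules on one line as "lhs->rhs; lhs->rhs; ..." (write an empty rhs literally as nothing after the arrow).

aba->; ba->b; bb->b; bba->a

  | aabbbaaabaa => aabbaaabaa => aaaaabaa => aaaaa
  | babbaabba => bbbaabba => bbaabba => aabba => aaa
  | babbaba => bbbaba => bbaba => aba => ε
  | baaaaaaaa => baaaaaaa => baaaaaa => baaaaa => baaaa => baaa => baa => ba => b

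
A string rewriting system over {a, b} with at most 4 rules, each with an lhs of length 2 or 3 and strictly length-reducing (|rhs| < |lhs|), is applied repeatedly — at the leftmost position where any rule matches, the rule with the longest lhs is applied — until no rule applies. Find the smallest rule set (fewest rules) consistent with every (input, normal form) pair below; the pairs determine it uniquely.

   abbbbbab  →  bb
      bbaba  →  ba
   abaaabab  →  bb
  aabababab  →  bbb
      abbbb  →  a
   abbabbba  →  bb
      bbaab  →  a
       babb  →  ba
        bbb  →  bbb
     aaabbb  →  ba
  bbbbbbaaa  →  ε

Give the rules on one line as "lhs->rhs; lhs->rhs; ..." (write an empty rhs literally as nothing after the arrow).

aa->b; ab->a; bba->

  | abbbbbab => abbbbab => abbbab => abbab => abab => aab => bb
  | bbaba => ba
  | abaaabab => aaaabab => baabab => bbbab => bb
  | aabababab => bbababab => babab => baab => bbb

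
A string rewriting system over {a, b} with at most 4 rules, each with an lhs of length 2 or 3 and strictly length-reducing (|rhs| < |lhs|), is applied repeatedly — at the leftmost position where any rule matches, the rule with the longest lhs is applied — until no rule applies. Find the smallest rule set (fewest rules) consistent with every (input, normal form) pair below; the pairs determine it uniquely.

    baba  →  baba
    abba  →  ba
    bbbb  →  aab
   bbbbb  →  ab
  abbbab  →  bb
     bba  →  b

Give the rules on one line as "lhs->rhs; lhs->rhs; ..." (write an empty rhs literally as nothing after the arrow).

  | baba
  | abba => ba
  | bbbb => aab
  | bbbbb => aabb => ab

abb->b; bba->b; bbb->aa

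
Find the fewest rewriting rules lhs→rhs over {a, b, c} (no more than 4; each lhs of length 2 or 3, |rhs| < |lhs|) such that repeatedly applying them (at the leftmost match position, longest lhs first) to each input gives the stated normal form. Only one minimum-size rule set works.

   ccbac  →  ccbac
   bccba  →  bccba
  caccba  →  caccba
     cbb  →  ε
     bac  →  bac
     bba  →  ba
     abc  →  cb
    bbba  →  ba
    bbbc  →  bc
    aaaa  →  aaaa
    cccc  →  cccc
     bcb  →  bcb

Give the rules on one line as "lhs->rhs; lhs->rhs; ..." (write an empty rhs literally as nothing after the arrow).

  | ccbac
  | bccba
  | caccba
  | cbb => ε

abc->cb; bb->b; cbb->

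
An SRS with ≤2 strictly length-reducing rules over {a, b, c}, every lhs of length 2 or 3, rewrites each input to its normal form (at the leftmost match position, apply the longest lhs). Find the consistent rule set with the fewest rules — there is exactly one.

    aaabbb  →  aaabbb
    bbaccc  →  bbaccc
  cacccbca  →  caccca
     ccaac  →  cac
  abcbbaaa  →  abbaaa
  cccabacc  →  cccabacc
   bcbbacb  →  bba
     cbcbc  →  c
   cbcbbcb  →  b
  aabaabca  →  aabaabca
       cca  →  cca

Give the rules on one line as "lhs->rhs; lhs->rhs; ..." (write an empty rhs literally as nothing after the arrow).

  | aaabbb
  | bbaccc
  | cacccbca => caccca
  | ccaac => cac

caa->a; cb->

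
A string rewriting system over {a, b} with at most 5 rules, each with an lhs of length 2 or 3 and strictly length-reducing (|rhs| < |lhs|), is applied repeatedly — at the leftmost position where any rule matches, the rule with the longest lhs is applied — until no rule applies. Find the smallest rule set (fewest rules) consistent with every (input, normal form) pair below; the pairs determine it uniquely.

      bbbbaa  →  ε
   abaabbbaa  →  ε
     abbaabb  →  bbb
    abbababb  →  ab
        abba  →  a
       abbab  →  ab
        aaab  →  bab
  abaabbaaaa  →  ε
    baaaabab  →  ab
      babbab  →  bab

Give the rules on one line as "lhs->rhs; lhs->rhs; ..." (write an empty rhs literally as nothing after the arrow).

  | bbbbaa => bba => ε
  | abaabbbaa => aabbbaa => bbbbaa => bba => ε
  | abbaabb => abaabb => aabb => bbb
  | abbababb => abababb => ababb => abb => ab

aa->b; aba->a; abb->ab; bba->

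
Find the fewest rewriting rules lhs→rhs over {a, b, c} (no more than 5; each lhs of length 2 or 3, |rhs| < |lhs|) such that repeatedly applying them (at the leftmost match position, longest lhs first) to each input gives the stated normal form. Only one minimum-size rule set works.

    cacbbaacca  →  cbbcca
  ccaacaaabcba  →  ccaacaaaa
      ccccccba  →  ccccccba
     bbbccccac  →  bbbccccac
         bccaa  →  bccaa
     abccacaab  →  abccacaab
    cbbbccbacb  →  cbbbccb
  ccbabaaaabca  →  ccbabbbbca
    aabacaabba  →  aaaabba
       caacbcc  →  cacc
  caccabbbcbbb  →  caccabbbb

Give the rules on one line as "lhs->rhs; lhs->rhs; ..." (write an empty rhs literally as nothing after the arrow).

acb->; baa->bb; bac->; bcb->

  | cacbbaacca => cbaacca => cbbcca
  | ccaacaaabcba => ccaacaaaa
  | ccccccba
  | bbbccccac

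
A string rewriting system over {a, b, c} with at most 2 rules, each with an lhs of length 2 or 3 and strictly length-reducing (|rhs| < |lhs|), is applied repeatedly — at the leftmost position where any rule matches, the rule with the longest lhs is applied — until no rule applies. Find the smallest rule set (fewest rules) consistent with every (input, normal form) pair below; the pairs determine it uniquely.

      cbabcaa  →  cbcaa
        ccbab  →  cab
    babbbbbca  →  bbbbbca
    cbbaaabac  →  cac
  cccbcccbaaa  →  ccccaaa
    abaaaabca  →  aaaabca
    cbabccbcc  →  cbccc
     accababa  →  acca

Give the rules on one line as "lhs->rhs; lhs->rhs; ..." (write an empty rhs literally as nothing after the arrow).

  | cbabcaa => cbcaa
  | ccbab => cab
  | babbbbbca => bbbbbca
  | cbbaaabac => cbaabac => cabac => cac

ba->; ccb->c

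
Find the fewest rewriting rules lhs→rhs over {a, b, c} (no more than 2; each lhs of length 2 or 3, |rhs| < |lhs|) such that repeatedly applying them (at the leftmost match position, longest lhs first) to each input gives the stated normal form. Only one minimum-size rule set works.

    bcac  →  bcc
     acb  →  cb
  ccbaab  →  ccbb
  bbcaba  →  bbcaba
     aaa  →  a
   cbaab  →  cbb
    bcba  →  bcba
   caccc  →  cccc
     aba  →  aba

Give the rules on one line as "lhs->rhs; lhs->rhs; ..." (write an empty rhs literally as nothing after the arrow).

  | bcac => bcc
  | acb => cb
  | ccbaab => ccbb
  | bbcaba

aa->; ac->c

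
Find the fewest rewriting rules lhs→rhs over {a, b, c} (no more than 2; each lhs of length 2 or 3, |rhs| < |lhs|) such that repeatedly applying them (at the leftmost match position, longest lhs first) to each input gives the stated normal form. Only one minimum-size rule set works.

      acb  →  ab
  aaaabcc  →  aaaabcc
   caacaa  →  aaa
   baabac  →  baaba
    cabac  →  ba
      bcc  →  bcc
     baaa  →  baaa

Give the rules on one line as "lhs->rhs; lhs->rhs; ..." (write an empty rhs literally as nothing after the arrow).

ac->a; ca->

  | acb => ab
  | aaaabcc
  | caacaa => acaa => aaa
  | baabac => baaba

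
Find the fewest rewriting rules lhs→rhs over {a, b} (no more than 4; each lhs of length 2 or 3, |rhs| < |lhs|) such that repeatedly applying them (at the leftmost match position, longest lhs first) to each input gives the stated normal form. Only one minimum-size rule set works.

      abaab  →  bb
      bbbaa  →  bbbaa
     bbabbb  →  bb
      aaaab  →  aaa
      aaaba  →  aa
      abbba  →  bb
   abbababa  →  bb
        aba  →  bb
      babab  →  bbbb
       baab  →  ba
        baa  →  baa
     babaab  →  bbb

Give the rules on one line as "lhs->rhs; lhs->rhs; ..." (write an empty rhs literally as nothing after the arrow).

ab->; aba->bb; abb->a

  | abaab => bbab => bb
  | bbbaa
  | bbabbb => bbab => bb
  | aaaab => aaa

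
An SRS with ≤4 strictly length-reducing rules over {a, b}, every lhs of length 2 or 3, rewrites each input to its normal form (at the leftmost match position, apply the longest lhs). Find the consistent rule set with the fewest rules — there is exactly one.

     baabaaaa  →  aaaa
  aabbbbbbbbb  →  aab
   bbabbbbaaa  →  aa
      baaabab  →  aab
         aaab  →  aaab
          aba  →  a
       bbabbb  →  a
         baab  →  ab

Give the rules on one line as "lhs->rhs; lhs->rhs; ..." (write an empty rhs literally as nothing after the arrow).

ba->; bb->a; bba->b; bbb->b

  | baabaaaa => abaaaa => aaaa
  | aabbbbbbbbb => aabbbbbbb => aabbbbb => aabbb => aab
  | bbabbbbaaa => bbbbbaaa => bbbaaa => baaa => aa
  | baaabab => aabab => aab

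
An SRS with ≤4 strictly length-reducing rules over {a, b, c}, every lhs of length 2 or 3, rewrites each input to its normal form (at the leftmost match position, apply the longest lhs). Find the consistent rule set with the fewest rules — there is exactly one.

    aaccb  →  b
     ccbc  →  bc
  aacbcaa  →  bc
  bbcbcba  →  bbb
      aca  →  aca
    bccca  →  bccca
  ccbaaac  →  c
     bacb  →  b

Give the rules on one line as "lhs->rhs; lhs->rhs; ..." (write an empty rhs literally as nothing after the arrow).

  | aaccb => ccb => cb => b
  | ccbc => cbc => bc
  | aacbcaa => cbcaa => bcaa => bc
  | bbcbcba => bbbcba => bbbba => bbb

aa->; ba->; cb->b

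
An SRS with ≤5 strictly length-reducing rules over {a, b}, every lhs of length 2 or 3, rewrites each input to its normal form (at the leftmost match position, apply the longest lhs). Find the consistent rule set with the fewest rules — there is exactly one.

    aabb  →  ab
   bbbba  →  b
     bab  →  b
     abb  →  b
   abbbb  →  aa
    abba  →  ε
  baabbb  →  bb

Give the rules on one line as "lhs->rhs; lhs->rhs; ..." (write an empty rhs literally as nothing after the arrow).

  | aabb => ab
  | bbbba => aaba => abb => b
  | bab => b
  | abb => b

aba->bb; abb->b; ba->; bbb->aa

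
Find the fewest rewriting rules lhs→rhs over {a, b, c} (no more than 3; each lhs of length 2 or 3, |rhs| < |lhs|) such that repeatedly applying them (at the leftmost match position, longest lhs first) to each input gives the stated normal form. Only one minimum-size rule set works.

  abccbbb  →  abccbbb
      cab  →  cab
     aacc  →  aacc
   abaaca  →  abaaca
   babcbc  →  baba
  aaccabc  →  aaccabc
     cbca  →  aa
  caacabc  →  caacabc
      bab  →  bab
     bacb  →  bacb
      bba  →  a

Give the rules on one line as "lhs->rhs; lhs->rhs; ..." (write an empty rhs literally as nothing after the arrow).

bba->a; cbc->a

  | abccbbb
  | cab
  | aacc
  | abaaca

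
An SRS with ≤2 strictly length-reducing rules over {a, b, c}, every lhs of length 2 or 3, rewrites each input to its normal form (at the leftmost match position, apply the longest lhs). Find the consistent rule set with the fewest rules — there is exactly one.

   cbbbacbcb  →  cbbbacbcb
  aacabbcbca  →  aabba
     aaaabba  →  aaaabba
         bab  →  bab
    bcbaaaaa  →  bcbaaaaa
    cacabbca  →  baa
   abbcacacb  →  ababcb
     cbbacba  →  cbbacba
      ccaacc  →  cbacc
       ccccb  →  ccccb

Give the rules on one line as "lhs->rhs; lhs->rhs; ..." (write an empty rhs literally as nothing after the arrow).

  | cbbbacbcb
  | aacabbcbca => aabbbcbca => aabcabca => aabbbca => aabcaa => aabba
  | aaaabba
  | bab

bbc->ca; ca->b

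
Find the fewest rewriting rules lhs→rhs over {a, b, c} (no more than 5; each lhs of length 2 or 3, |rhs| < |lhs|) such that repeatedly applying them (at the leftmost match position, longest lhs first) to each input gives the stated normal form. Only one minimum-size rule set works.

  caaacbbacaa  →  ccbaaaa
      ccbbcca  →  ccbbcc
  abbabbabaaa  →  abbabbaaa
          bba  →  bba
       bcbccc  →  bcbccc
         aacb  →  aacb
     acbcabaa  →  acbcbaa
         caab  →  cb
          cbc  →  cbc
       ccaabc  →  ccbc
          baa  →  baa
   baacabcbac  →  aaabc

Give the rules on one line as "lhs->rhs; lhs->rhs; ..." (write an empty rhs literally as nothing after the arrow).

  | caaacbbacaa => caacbbacaa => cacbbacaa => ccbbacaa => ccbaaaa
  | ccbbcca => ccbbcc
  | abbabbabaaa => abbabbaaa
  | bba

aba->a; aca->ca; bac->aa; ca->c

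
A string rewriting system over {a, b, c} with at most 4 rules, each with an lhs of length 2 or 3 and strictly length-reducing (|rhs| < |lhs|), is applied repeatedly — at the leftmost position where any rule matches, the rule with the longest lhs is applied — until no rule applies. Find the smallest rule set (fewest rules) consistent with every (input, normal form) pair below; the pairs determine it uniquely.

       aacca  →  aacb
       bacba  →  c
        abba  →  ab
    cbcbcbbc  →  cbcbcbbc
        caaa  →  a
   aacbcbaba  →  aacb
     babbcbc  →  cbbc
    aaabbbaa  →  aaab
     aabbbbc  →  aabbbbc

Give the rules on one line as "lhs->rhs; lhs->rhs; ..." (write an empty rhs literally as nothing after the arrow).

  | aacca => aacb
  | bacba => cba => c
  | abba => ab
  | cbcbcbbc

abc->cb; ba->; bab->a; ca->b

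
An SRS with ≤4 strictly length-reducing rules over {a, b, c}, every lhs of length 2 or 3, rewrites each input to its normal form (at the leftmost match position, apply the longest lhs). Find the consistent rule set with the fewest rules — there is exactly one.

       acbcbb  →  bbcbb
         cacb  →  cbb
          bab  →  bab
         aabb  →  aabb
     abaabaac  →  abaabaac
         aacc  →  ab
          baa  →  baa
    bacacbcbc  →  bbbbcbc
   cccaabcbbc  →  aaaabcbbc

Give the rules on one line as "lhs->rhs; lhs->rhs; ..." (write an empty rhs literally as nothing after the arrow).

acb->bb; acc->b; ccc->aa

  | acbcbb => bbcbb
  | cacb => cbb
  | bab
  | aabb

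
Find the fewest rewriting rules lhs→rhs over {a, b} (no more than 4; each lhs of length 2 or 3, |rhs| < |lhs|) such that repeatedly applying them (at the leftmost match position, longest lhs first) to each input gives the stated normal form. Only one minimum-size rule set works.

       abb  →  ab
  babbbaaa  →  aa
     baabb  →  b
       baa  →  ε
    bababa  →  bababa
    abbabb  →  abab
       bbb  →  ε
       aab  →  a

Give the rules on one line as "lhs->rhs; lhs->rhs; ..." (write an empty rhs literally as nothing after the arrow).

aab->a; baa->; bb->b; bbb->

  | abb => ab
  | babbbaaa => baaaa => aa
  | baabb => bb => b
  | baa => ε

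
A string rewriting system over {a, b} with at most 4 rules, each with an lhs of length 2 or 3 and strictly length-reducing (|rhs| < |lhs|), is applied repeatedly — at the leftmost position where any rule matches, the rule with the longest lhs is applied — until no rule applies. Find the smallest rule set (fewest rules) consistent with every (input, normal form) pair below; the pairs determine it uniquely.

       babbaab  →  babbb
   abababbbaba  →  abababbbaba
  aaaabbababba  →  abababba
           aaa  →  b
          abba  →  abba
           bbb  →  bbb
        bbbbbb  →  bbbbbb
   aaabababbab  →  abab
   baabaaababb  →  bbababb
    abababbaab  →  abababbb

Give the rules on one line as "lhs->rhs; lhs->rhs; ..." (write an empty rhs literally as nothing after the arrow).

  | babbaab => babbb
  | abababbbaba
  | aaaabbababba => aaabbababba => aabbababba => abababba
  | aaa => aa => b

aa->b; aaa->aa; aab->a; baa->b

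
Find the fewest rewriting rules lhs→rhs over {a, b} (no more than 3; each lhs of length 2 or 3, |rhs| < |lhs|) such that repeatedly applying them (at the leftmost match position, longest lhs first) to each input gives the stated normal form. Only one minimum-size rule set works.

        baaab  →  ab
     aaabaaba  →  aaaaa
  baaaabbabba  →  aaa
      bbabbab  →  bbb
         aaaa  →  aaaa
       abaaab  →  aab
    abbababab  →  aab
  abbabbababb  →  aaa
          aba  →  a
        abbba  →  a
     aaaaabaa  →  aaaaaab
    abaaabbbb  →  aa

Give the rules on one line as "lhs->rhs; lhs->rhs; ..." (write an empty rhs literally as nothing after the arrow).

  | baaab => abab => ab
  | aaabaaba => aaaabba => aaaaa
  | baaaabbabba => abaabbabba => aabbbabba => aababba => aabba => aaa
  | bbabbab => bbbab => bbb

abb->a; ba->; baa->ab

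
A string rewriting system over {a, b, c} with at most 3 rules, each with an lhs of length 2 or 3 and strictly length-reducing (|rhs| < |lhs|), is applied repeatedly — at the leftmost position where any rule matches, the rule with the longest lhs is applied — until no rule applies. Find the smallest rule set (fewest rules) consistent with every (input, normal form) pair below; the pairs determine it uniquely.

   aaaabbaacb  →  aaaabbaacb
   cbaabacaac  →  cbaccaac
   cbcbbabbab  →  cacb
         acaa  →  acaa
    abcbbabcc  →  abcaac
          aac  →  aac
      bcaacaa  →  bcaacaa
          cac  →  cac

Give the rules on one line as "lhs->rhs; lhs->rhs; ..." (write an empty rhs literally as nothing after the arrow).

  | aaaabbaacb
  | cbaabacaac => cbaccaac
  | cbcbbabbab => cbcbabbab => cbcabbab => cbcabab => cbccb => cacb
  | acaa

aba->c; bab->ab; bcc->ac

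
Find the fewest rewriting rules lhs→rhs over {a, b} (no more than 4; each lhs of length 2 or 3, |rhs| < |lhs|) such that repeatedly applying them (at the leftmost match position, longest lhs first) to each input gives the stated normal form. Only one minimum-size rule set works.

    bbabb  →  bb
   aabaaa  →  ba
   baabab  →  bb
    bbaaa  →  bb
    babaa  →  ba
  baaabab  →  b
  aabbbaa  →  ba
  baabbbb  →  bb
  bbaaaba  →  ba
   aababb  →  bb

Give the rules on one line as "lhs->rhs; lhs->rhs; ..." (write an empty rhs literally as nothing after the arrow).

  | bbabb => bbbb => bab => bb
  | aabaaa => aaa => ba
  | baabab => bab => bb
  | bbaaa => bbba => baa => bb

aa->b; aab->; ab->b; bbb->ba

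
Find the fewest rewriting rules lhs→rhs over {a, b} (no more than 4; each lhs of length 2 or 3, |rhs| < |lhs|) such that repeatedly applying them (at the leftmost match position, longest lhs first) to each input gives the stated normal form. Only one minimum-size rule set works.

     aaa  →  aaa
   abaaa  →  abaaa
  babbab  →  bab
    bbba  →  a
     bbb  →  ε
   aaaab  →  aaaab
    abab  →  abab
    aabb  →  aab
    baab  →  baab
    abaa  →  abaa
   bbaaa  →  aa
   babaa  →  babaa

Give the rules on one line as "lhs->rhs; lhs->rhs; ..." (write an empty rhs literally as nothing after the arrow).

bb->b; bba->; bbb->

  | aaa
  | abaaa
  | babbab => bab
  | bbba => a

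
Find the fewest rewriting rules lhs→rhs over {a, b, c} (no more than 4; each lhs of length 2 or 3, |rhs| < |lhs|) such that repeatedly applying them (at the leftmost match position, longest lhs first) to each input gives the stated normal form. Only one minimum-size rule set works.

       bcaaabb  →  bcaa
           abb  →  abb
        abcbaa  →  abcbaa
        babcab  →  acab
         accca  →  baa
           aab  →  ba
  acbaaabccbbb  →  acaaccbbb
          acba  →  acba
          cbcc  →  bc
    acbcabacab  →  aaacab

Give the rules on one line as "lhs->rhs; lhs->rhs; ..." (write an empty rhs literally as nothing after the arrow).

  | bcaaabb => bcabab => bcaa
  | abb
  | abcbaa
  | babcab => acab

aab->ba; bab->a; cbc->b; ccc->ab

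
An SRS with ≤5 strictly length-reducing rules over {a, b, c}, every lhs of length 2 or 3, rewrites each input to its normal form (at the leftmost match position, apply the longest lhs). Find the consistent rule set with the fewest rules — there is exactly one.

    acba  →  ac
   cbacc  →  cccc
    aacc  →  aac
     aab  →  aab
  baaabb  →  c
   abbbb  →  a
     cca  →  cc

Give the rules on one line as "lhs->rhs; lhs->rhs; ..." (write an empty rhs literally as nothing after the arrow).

  | acba => acc => ac
  | cbacc => cccc
  | aacc => aac
  | aab

acc->ac; ba->c; bb->; ca->c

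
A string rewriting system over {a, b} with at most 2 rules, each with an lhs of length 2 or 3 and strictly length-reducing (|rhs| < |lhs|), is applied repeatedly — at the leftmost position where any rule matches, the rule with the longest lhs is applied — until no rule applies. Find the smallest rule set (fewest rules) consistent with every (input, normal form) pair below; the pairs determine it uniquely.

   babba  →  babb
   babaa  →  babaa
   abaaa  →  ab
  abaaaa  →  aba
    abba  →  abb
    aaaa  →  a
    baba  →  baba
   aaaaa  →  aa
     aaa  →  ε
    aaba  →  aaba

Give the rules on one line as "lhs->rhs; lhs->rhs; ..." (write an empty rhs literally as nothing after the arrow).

  | babba => babb
  | babaa
  | abaaa => ab
  | abaaaa => aba

aaa->; bba->bb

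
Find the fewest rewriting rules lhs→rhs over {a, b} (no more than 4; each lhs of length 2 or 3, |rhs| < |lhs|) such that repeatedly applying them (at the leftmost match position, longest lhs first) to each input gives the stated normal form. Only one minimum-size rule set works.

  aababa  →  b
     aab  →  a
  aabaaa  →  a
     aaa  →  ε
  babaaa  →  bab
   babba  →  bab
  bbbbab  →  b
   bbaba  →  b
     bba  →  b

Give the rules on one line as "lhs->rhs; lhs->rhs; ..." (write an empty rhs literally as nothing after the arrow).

  | aababa => bbaba => bba => b
  | aab => bb => a
  | aabaaa => bbaaa => baa => bb => a
  | aaa => ε

aa->b; aaa->; bb->a; bba->b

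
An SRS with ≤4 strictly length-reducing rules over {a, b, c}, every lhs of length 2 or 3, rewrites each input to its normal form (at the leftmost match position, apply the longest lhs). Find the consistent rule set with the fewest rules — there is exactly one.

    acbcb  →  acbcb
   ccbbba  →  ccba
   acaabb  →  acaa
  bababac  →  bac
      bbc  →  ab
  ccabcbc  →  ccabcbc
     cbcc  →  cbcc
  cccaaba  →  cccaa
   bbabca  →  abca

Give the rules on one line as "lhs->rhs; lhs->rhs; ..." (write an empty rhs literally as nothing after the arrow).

aba->a; bb->; bbc->ab

  | acbcb
  | ccbbba => ccba
  | acaabb => acaa
  | bababac => babac => bac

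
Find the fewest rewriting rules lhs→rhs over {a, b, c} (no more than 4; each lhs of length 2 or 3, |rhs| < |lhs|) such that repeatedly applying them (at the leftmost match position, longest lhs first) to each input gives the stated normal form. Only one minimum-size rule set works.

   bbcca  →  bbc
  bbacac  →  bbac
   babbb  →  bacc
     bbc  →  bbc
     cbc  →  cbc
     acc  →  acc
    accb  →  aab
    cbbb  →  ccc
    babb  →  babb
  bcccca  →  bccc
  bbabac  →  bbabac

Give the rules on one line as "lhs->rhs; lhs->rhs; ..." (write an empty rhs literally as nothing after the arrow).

bbb->cc; ca->; ccb->ab

  | bbcca => bbc
  | bbacac => bbac
  | babbb => bacc
  | bbc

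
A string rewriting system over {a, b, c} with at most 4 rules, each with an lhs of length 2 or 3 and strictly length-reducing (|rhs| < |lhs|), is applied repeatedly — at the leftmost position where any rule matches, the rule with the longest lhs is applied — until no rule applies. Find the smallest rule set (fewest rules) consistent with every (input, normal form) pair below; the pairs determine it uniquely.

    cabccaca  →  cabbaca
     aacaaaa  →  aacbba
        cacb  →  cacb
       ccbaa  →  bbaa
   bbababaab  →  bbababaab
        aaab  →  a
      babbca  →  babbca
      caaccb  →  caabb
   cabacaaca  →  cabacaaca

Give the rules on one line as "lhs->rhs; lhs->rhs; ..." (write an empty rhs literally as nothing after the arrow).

aaa->bb; bbb->a; cc->b

  | cabccaca => cabbaca
  | aacaaaa => aacbba
  | cacb
  | ccbaa => bbaa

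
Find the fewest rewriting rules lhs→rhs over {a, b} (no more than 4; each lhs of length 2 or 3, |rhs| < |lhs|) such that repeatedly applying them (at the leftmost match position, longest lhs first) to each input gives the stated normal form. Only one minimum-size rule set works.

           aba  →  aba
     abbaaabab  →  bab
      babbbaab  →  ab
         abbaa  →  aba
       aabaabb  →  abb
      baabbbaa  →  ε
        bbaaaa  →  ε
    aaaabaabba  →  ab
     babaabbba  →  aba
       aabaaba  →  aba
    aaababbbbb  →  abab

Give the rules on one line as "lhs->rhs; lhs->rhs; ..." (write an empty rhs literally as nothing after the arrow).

aa->; baa->a; bba->b; bbb->b

  | aba
  | abbaaabab => abaabab => aabab => bab
  | babbbaab => babaab => baab => ab
  | abbaa => aba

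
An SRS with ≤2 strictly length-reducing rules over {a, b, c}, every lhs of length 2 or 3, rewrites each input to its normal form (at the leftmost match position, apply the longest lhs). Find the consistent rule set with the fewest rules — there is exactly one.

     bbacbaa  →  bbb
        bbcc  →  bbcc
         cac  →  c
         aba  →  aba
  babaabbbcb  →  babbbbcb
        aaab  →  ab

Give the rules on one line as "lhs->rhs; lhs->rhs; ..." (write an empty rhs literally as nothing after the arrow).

aa->; ac->

  | bbacbaa => bbbaa => bbb
  | bbcc
  | cac => c
  | aba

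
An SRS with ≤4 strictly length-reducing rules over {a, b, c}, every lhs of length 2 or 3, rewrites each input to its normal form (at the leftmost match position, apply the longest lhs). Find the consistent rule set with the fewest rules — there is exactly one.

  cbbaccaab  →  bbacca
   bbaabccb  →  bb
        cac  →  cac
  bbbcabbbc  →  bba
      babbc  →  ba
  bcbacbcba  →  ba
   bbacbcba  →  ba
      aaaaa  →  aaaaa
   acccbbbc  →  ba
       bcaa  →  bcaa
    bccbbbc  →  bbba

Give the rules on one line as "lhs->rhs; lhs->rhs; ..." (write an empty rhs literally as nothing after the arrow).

ab->; bbc->ba; cb->b

  | cbbaccaab => bbaccaab => bbacca
  | bbaabccb => bbaccb => bbacb => bbab => bb
  | cac
  | bbbcabbbc => bbaabbbc => bbabbc => bbbc => bba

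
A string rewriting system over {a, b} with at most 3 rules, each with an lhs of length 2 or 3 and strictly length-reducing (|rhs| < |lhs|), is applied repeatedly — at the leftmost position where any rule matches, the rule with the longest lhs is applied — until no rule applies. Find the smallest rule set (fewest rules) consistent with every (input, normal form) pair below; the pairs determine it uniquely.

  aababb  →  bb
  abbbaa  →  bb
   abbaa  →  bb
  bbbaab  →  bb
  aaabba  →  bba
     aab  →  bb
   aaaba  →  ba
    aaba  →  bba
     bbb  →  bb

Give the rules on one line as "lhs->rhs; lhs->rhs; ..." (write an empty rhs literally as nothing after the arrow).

aa->b; ab->; bbb->bb

  | aababb => bbabb => bbb => bb
  | abbbaa => bbaa => bbb => bb
  | abbaa => baa => bb
  | bbbaab => bbaab => bbbb => bbb => bb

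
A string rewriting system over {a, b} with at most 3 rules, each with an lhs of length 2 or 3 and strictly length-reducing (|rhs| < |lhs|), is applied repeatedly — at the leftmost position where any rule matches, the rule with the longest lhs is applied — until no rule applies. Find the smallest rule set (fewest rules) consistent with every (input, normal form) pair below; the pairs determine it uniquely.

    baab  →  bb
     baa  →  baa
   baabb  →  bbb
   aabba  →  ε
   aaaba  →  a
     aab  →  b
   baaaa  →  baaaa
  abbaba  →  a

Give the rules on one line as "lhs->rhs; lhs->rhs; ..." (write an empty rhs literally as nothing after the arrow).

aab->b; aba->a; bba->

  | baab => bb
  | baa
  | baabb => bbb
  | aabba => bba => ε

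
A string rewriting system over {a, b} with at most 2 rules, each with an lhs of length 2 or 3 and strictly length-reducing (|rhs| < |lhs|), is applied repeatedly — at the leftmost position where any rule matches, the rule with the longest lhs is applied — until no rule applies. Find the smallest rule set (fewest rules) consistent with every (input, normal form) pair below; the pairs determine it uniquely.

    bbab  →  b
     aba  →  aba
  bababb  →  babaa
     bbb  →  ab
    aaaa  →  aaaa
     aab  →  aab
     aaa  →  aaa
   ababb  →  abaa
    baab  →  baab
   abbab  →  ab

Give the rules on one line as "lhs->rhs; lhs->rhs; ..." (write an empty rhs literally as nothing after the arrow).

bb->a; bba->

  | bbab => b
  | aba
  | bababb => babaa
  | bbb => ab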